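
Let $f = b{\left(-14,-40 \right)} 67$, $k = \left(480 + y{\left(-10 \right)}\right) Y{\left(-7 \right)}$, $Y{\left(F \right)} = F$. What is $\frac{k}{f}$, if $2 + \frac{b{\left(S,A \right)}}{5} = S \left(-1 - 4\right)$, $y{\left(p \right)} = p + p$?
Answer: $- \frac{161}{1139} \approx -0.14135$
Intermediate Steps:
$y{\left(p \right)} = 2 p$
$b{\left(S,A \right)} = -10 - 25 S$ ($b{\left(S,A \right)} = -10 + 5 S \left(-1 - 4\right) = -10 + 5 S \left(-5\right) = -10 + 5 \left(- 5 S\right) = -10 - 25 S$)
$k = -3220$ ($k = \left(480 + 2 \left(-10\right)\right) \left(-7\right) = \left(480 - 20\right) \left(-7\right) = 460 \left(-7\right) = -3220$)
$f = 22780$ ($f = \left(-10 - -350\right) 67 = \left(-10 + 350\right) 67 = 340 \cdot 67 = 22780$)
$\frac{k}{f} = - \frac{3220}{22780} = \left(-3220\right) \frac{1}{22780} = - \frac{161}{1139}$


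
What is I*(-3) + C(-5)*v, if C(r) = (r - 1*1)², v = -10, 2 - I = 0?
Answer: -366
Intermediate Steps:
I = 2 (I = 2 - 1*0 = 2 + 0 = 2)
C(r) = (-1 + r)² (C(r) = (r - 1)² = (-1 + r)²)
I*(-3) + C(-5)*v = 2*(-3) + (-1 - 5)²*(-10) = -6 + (-6)²*(-10) = -6 + 36*(-10) = -6 - 360 = -366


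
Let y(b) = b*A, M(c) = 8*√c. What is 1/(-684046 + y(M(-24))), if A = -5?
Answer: I/(2*(-342023*I + 40*√6)) ≈ -1.4619e-6 + 4.1879e-10*I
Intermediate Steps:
y(b) = -5*b (y(b) = b*(-5) = -5*b)
1/(-684046 + y(M(-24))) = 1/(-684046 - 40*√(-24)) = 1/(-684046 - 40*2*I*√6) = 1/(-684046 - 80*I*√6)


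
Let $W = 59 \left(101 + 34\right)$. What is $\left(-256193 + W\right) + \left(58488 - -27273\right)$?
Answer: $-162467$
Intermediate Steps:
$W = 7965$ ($W = 59 \cdot 135 = 7965$)
$\left(-256193 + W\right) + \left(58488 - -27273\right) = \left(-256193 + 7965\right) + \left(58488 - -27273\right) = -248228 + \left(58488 + 27273\right) = -248228 + 85761 = -162467$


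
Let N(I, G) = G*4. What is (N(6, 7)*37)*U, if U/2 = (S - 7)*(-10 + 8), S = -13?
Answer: 82880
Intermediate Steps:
N(I, G) = 4*G
U = 80 (U = 2*((-13 - 7)*(-10 + 8)) = 2*(-20*(-2)) = 2*40 = 80)
(N(6, 7)*37)*U = ((4*7)*37)*80 = (28*37)*80 = 1036*80 = 82880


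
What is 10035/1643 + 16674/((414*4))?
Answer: 7335557/453468 ≈ 16.177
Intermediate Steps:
10035/1643 + 16674/((414*4)) = 10035*(1/1643) + 16674/1656 = 10035/1643 + 16674*(1/1656) = 10035/1643 + 2779/276 = 7335557/453468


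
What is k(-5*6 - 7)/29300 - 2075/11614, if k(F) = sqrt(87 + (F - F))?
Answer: -2075/11614 + sqrt(87)/29300 ≈ -0.17835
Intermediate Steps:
k(F) = sqrt(87) (k(F) = sqrt(87 + 0) = sqrt(87))
k(-5*6 - 7)/29300 - 2075/11614 = sqrt(87)/29300 - 2075/11614 = -2075/11614 + sqrt(87)/29300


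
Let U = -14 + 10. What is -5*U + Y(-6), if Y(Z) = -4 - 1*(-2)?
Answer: 18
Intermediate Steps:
U = -4
Y(Z) = -2 (Y(Z) = -4 + 2 = -2)
-5*U + Y(-6) = -5*(-4) - 2 = 20 - 2 = 18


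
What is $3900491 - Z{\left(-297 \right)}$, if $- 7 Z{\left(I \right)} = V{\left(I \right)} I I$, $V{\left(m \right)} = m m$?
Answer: $\frac{7808131118}{7} \approx 1.1154 \cdot 10^{9}$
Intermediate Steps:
$V{\left(m \right)} = m^{2}$
$Z{\left(I \right)} = - \frac{I^{4}}{7}$ ($Z{\left(I \right)} = - \frac{I^{2} I I}{7} = - \frac{I^{3} I}{7} = - \frac{I^{4}}{7}$)
$3900491 - Z{\left(-297 \right)} = 3900491 - - \frac{\left(-297\right)^{4}}{7} = 3900491 - \left(- \frac{1}{7}\right) 7780827681 = 3900491 - - \frac{7780827681}{7} = 3900491 + \frac{7780827681}{7} = \frac{7808131118}{7}$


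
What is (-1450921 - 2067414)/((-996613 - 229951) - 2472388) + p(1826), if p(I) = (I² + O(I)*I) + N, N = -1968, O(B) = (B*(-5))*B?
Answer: -112590948352146209/3698952 ≈ -3.0439e+10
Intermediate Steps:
O(B) = -5*B² (O(B) = (-5*B)*B = -5*B²)
p(I) = -1968 + I² - 5*I³ (p(I) = (I² + (-5*I²)*I) - 1968 = (I² - 5*I³) - 1968 = -1968 + I² - 5*I³)
(-1450921 - 2067414)/((-996613 - 229951) - 2472388) + p(1826) = (-1450921 - 2067414)/((-996613 - 229951) - 2472388) + (-1968 + 1826² - 5*1826³) = -3518335/(-1226564 - 2472388) + (-1968 + 3334276 - 5*6088387976) = -3518335/(-3698952) + (-1968 + 3334276 - 30441939880) = -3518335*(-1/3698952) - 30438607572 = 3518335/3698952 - 30438607572 = -112590948352146209/3698952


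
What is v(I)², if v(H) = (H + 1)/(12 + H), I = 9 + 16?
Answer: 676/1369 ≈ 0.49379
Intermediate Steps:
I = 25
v(H) = (1 + H)/(12 + H)
v(I)² = ((1 + 25)/(12 + 25))² = (26/37)² = 676/1369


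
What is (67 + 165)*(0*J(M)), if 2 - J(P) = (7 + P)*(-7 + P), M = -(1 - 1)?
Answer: 0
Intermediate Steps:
M = 0 (M = -1*0 = 0)
J(P) = 2 - (-7 + P)*(7 + P) (J(P) = 2 - (7 + P)*(-7 + P) = 2 - (-7 + P)*(7 + P))
(67 + 165)*(0*J(M)) = (67 + 165)*(0*(51 - 1*0²)) = 232*(0*(51 - 1*0)) = 232*(0*(51 + 0)) = 232*(0*51) = 232*0 = 0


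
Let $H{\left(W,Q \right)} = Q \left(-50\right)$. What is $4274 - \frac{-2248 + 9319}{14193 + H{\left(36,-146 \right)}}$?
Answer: $\frac{91854011}{21493} \approx 4273.7$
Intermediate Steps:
$H{\left(W,Q \right)} = - 50 Q$
$4274 - \frac{-2248 + 9319}{14193 + H{\left(36,-146 \right)}} = 4274 - \frac{-2248 + 9319}{14193 - -7300} = 4274 - \frac{7071}{14193 + 7300} = 4274 - \frac{7071}{21493} = \frac{91854011}{21493}$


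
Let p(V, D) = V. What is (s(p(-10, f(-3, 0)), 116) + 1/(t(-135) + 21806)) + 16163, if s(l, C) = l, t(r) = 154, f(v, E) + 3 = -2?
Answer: 354719881/21960 ≈ 16153.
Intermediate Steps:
f(v, E) = -5 (f(v, E) = -3 - 2 = -5)
(s(p(-10, f(-3, 0)), 116) + 1/(t(-135) + 21806)) + 16163 = (-10 + 1/(154 + 21806)) + 16163 = (-10 + 1/21960) + 16163 = -219599/21960 + 16163 = 354719881/21960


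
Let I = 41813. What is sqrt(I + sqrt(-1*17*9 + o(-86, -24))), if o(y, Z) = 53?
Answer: sqrt(41813 + 10*I) ≈ 204.48 + 0.024*I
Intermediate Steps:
sqrt(I + sqrt(-1*17*9 + o(-86, -24))) = sqrt(41813 + sqrt(-1*17*9 + 53)) = sqrt(41813 + sqrt(-17*9 + 53)) = sqrt(41813 + sqrt(-153 + 53)) = sqrt(41813 + sqrt(-100)) = sqrt(41813 + 10*I)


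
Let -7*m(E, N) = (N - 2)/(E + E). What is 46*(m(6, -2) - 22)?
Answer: -21206/21 ≈ -1009.8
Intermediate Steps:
m(E, N) = -(-2 + N)/(14*E) (m(E, N) = -(N - 2)/(7*(E + E)) = -(-2 + N)/(7*(2*E)) = -(-2 + N)*1/(2*E)/7 = -(-2 + N)/(14*E))
46*(m(6, -2) - 22) = 46*((1/14)*(2 - 1*(-2))/6 - 22) = 46*((1/14)*(⅙)*(2 + 2) - 22) = 46*((1/14)*(⅙)*4 - 22) = 46*(1/21 - 22) = 46*(-461/21) = -21206/21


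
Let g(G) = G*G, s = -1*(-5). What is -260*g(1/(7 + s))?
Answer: -65/36 ≈ -1.8056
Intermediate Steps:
s = 5
g(G) = G**2
-260*g(1/(7 + s)) = -260/(7 + 5)**2 = -260*(1/12)**2 = -260*1/144 = -65/36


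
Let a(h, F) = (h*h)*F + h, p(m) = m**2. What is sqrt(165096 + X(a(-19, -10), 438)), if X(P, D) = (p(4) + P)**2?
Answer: sqrt(13218865) ≈ 3635.8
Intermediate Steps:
a(h, F) = h + F*h**2 (a(h, F) = h**2*F + h = F*h**2 + h = h + F*h**2)
X(P, D) = (16 + P)**2 (X(P, D) = (4**2 + P)**2 = (16 + P)**2)
sqrt(165096 + X(a(-19, -10), 438)) = sqrt(165096 + (16 - 19*(1 - 10*(-19)))**2) = sqrt(165096 + (16 - 19*(1 + 190))**2) = sqrt(165096 + (16 - 19*191)**2) = sqrt(165096 + (16 - 3629)**2) = sqrt(165096 + (-3613)**2) = sqrt(165096 + 13053769) = sqrt(13218865)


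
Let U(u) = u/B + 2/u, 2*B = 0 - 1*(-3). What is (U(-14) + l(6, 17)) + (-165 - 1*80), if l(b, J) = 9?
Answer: -5155/21 ≈ -245.48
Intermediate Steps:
B = 3/2 (B = (0 - 1*(-3))/2 = (0 + 3)/2 = (½)*3 = 3/2 ≈ 1.5000)
U(u) = 2/u + 2*u/3 (U(u) = u/(3/2) + 2/u = u*(⅔) + 2/u = 2*u/3 + 2/u = 2/u + 2*u/3)
(U(-14) + l(6, 17)) + (-165 - 1*80) = ((2/(-14) + (⅔)*(-14)) + 9) + (-165 - 1*80) = ((2*(-1/14) - 28/3) + 9) + (-165 - 80) = ((-⅐ - 28/3) + 9) - 245 = (-199/21 + 9) - 245 = -10/21 - 245 = -5155/21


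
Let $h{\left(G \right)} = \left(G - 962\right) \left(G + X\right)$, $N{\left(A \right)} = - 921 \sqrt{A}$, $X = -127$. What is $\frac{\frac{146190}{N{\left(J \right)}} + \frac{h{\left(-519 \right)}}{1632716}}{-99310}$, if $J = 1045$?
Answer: $- \frac{478363}{81072512980} + \frac{443 \sqrt{1045}}{289637615} \approx 4.3543 \cdot 10^{-5}$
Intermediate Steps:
$h{\left(G \right)} = \left(-962 + G\right) \left(-127 + G\right)$ ($h{\left(G \right)} = \left(G - 962\right) \left(G - 127\right) = \left(-962 + G\right) \left(-127 + G\right)$)
$\frac{\frac{146190}{N{\left(J \right)}} + \frac{h{\left(-519 \right)}}{1632716}}{-99310} = \frac{\frac{146190}{\left(-921\right) \sqrt{1045}} + \frac{122174 + \left(-519\right)^{2} - -565191}{1632716}}{-99310} = \left(146190 \left(- \frac{\sqrt{1045}}{962445}\right) + \left(122174 + 269361 + 565191\right) \frac{1}{1632716}\right) \left(- \frac{1}{99310}\right) = \left(- \frac{886 \sqrt{1045}}{5833} + 956726 \cdot \frac{1}{1632716}\right) \left(- \frac{1}{99310}\right) = \left(- \frac{886 \sqrt{1045}}{5833} + \frac{478363}{816358}\right) \left(- \frac{1}{99310}\right) = \left(\frac{478363}{816358} - \frac{886 \sqrt{1045}}{5833}\right) \left(- \frac{1}{99310}\right) = - \frac{478363}{81072512980} + \frac{443 \sqrt{1045}}{289637615}$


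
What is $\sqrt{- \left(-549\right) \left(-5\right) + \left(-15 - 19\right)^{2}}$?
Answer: $i \sqrt{1589} \approx 39.862 i$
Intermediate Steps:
$\sqrt{- \left(-549\right) \left(-5\right) + \left(-15 - 19\right)^{2}} = \sqrt{\left(-1\right) 2745 + \left(-34\right)^{2}} = \sqrt{-2745 + 1156} = \sqrt{-1589} = i \sqrt{1589}$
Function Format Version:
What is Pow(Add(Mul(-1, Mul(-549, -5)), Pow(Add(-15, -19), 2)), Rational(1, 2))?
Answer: Mul(I, Pow(1589, Rational(1, 2))) ≈ Mul(39.862, I)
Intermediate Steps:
Pow(Add(Mul(-1, Mul(-549, -5)), Pow(Add(-15, -19), 2)), Rational(1, 2)) = Pow(Add(Mul(-1, 2745), Pow(-34, 2)), Rational(1, 2)) = Pow(Add(-2745, 1156), Rational(1, 2)) = Pow(-1589, Rational(1, 2)) = Mul(I, Pow(1589, Rational(1, 2)))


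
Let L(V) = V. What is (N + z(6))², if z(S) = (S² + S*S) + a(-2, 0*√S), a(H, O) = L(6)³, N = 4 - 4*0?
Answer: 85264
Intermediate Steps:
N = 4 (N = 4 + 0 = 4)
a(H, O) = 216 (a(H, O) = 6³ = 216)
z(S) = 216 + 2*S² (z(S) = (S² + S*S) + 216 = (S² + S²) + 216 = 2*S² + 216 = 216 + 2*S²)
(N + z(6))² = (4 + (216 + 2*6²))² = (4 + (216 + 2*36))² = (4 + (216 + 72))² = (4 + 288)² = 292² = 85264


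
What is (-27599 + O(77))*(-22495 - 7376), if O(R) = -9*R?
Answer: 845110332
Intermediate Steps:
(-27599 + O(77))*(-22495 - 7376) = (-27599 - 9*77)*(-22495 - 7376) = (-27599 - 693)*(-29871) = -28292*(-29871) = 845110332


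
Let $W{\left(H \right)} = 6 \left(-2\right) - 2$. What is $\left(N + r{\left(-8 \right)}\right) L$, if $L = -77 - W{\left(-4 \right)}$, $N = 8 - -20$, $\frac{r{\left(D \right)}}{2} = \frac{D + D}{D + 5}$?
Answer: $-2436$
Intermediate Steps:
$W{\left(H \right)} = -14$ ($W{\left(H \right)} = -12 - 2 = -14$)
$r{\left(D \right)} = \frac{4 D}{5 + D}$ ($r{\left(D \right)} = 2 \frac{D + D}{D + 5} = 2 \frac{2 D}{5 + D} = \frac{4 D}{5 + D}$)
$N = 28$ ($N = 8 + 20 = 28$)
$L = -63$ ($L = -77 - -14 = -77 + 14 = -63$)
$\left(N + r{\left(-8 \right)}\right) L = \left(28 + 4 \left(-8\right) \frac{1}{5 - 8}\right) \left(-63\right) = \left(28 + 4 \left(-8\right) \frac{1}{-3}\right) \left(-63\right) = \left(28 + 4 \left(-8\right) \left(- \frac{1}{3}\right)\right) \left(-63\right) = \left(28 + \frac{32}{3}\right) \left(-63\right) = \frac{116}{3} \left(-63\right) = -2436$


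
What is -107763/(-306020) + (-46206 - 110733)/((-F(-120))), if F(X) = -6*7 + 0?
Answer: -8003657789/2142140 ≈ -3736.3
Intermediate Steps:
F(X) = -42 (F(X) = -42 + 0 = -42)
-107763/(-306020) + (-46206 - 110733)/((-F(-120))) = -107763/(-306020) + (-46206 - 110733)/((-1*(-42))) = -107763*(-1/306020) - 156939/42 = 107763/306020 - 156939*1/42 = 107763/306020 - 52313/14 = -8003657789/2142140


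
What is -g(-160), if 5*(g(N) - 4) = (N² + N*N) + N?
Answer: -10212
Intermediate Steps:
g(N) = 4 + N/5 + 2*N²/5 (g(N) = 4 + ((N² + N*N) + N)/5 = 4 + ((N² + N²) + N)/5 = 4 + (2*N² + N)/5 = 4 + (N + 2*N²)/5 = 4 + (N/5 + 2*N²/5) = 4 + N/5 + 2*N²/5)
-g(-160) = -(4 + (⅕)*(-160) + (⅖)*(-160)²) = -(4 - 32 + (⅖)*25600) = -(4 - 32 + 10240) = -1*10212 = -10212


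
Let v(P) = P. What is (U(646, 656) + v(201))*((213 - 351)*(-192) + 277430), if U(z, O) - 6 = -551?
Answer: -104550544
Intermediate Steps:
U(z, O) = -545 (U(z, O) = 6 - 551 = -545)
(U(646, 656) + v(201))*((213 - 351)*(-192) + 277430) = (-545 + 201)*((213 - 351)*(-192) + 277430) = -344*(-138*(-192) + 277430) = -344*(26496 + 277430) = -344*303926 = -104550544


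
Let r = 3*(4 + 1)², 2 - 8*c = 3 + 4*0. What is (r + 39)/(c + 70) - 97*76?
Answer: -4120036/559 ≈ -7370.4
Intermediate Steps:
c = -⅛ (c = ¼ - (3 + 4*0)/8 = ¼ - (3 + 0)/8 = ¼ - ⅛*3 = ¼ - 3/8 = -⅛ ≈ -0.12500)
r = 75 (r = 3*5² = 3*25 = 75)
(r + 39)/(c + 70) - 97*76 = (75 + 39)/(-⅛ + 70) - 97*76 = 114/(559/8) - 7372 = 114*(8/559) - 7372 = 912/559 - 7372 = -4120036/559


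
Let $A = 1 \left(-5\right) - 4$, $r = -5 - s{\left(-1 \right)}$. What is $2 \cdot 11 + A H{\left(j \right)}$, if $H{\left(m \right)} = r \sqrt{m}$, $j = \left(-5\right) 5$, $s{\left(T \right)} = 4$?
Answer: $22 + 405 i \approx 22.0 + 405.0 i$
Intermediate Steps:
$j = -25$
$r = -9$ ($r = -5 - 4 = -9$)
$H{\left(m \right)} = - 9 \sqrt{m}$
$A = -9$ ($A = -5 - 4 = -9$)
$2 \cdot 11 + A H{\left(j \right)} = 2 \cdot 11 - 9 \left(- 9 \sqrt{-25}\right) = 22 - 9 \left(- 9 \cdot 5 i\right) = 22 - 9 \left(- 45 i\right) = 22 + 405 i$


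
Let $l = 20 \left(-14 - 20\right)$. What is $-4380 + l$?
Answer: $-5060$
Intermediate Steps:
$l = -680$ ($l = 20 \left(-34\right) = -680$)
$-4380 + l = -4380 - 680 = -5060$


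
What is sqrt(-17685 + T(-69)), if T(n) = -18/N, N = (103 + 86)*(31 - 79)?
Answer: I*sqrt(124785346)/84 ≈ 132.98*I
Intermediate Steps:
N = -9072 (N = 189*(-48) = -9072)
T(n) = 1/504 (T(n) = -18/(-9072) = -18*(-1/9072) = 1/504)
sqrt(-17685 + T(-69)) = sqrt(-17685 + 1/504) = sqrt(-8913239/504) = I*sqrt(124785346)/84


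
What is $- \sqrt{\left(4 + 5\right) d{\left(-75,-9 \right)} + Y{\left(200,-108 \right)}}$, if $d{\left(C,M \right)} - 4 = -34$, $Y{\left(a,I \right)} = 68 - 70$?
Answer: $- 4 i \sqrt{17} \approx - 16.492 i$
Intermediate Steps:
$Y{\left(a,I \right)} = -2$
$d{\left(C,M \right)} = -30$ ($d{\left(C,M \right)} = 4 - 34 = -30$)
$- \sqrt{\left(4 + 5\right) d{\left(-75,-9 \right)} + Y{\left(200,-108 \right)}} = - \sqrt{\left(4 + 5\right) \left(-30\right) - 2} = - \sqrt{9 \left(-30\right) - 2} = - \sqrt{-270 - 2} = - \sqrt{-272} = - 4 i \sqrt{17}$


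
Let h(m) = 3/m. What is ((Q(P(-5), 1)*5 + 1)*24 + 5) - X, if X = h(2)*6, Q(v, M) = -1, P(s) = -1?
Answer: -100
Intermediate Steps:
X = 9 (X = (3/2)*6 = 9)
((Q(P(-5), 1)*5 + 1)*24 + 5) - X = ((-1*5 + 1)*24 + 5) - 1*9 = ((-5 + 1)*24 + 5) - 9 = (-4*24 + 5) - 9 = (-96 + 5) - 9 = -91 - 9 = -100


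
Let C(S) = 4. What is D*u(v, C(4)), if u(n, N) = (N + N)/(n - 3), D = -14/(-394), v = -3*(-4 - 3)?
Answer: 28/1773 ≈ 0.015792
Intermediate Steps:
v = 21 (v = -3*(-7) = 21)
D = 7/197 (D = -14*(-1/394) = 7/197 ≈ 0.035533)
u(n, N) = 2*N/(-3 + n) (u(n, N) = (2*N)/(-3 + n) = 2*N/(-3 + n))
D*u(v, C(4)) = 7*(2*4/(-3 + 21))/197 = 7*(2*4/18)/197 = 7*(2*4*(1/18))/197 = (7/197)*(4/9) = 28/1773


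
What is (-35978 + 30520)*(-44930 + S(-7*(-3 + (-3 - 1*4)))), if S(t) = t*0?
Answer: 245227940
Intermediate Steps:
S(t) = 0
(-35978 + 30520)*(-44930 + S(-7*(-3 + (-3 - 1*4)))) = (-35978 + 30520)*(-44930 + 0) = -5458*(-44930) = 245227940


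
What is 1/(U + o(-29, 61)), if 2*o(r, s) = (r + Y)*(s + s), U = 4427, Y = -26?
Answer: 1/1072 ≈ 0.00093284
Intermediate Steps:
o(r, s) = s*(-26 + r) (o(r, s) = ((r - 26)*(s + s))/2 = ((-26 + r)*(2*s))/2 = (2*s*(-26 + r))/2 = s*(-26 + r))
1/(U + o(-29, 61)) = 1/(4427 + 61*(-26 - 29)) = 1/(4427 + 61*(-55)) = 1/(4427 - 3355) = 1/1072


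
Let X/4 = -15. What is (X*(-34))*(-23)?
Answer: -46920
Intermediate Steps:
X = -60 (X = 4*(-15) = -60)
(X*(-34))*(-23) = -60*(-34)*(-23) = 2040*(-23) = -46920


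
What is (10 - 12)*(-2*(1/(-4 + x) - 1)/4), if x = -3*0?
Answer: -5/4 ≈ -1.2500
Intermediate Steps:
x = 0
(10 - 12)*(-2*(1/(-4 + x) - 1)/4) = (10 - 12)*(-2*(1/(-4 + 0) - 1)/4) = -2*(-2*(1/(-4) - 1))/4 = -2*(-2*(-¼ - 1))/4 = -2*(-2*(-5/4))/4 = -5/4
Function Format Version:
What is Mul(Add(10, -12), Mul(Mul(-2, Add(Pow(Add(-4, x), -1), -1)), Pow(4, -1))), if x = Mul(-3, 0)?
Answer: Rational(-5, 4) ≈ -1.2500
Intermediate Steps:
x = 0
Mul(Add(10, -12), Mul(Mul(-2, Add(Pow(Add(-4, x), -1), -1)), Pow(4, -1))) = Mul(Add(10, -12), Mul(Mul(-2, Add(Pow(Add(-4, 0), -1), -1)), Pow(4, -1))) = Mul(-2, Mul(Mul(-2, Add(Pow(-4, -1), -1)), Rational(1, 4))) = Mul(-2, Mul(Mul(-2, Add(Rational(-1, 4), -1)), Rational(1, 4))) = Mul(-2, Mul(Mul(-2, Rational(-5, 4)), Rational(1, 4))) = Mul(-2, Mul(Rational(5, 2), Rational(1, 4))) = Mul(-2, Rational(5, 8)) = Rational(-5, 4)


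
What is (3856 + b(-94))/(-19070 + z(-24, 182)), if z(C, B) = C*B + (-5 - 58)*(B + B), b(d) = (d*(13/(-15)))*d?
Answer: 28514/347775 ≈ 0.081990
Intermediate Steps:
b(d) = -13*d**2/15 (b(d) = (d*(13*(-1/15)))*d = (d*(-13/15))*d = (-13*d/15)*d = -13*d**2/15)
z(C, B) = -126*B + B*C (z(C, B) = B*C - 126*B = -126*B + B*C)
(3856 + b(-94))/(-19070 + z(-24, 182)) = (3856 - 13/15*(-94)**2)/(-19070 + 182*(-126 - 24)) = (3856 - 13/15*8836)/(-19070 + 182*(-150)) = (3856 - 114868/15)/(-19070 - 27300) = -57028/15/(-46370) = -57028/15*(-1/46370) = 28514/347775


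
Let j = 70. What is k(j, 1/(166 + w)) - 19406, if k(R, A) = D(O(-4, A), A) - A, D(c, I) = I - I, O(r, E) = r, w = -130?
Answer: -698617/36 ≈ -19406.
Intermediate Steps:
D(c, I) = 0
k(R, A) = -A (k(R, A) = 0 - A = -A)
k(j, 1/(166 + w)) - 19406 = -1/(166 - 130) - 19406 = -1/36 - 19406 = -698617/36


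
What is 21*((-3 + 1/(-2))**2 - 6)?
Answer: 525/4 ≈ 131.25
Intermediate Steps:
21*((-3 + 1/(-2))**2 - 6) = 21*((-3 - 1/2)**2 - 6) = 21*((-7/2)**2 - 6) = 21*(49/4 - 6) = 21*(25/4) = 525/4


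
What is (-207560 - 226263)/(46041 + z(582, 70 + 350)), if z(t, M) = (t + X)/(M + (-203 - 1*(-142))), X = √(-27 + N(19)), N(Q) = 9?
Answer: -286034883359173/30357532394291 + 155742457*I*√2/91072597182873 ≈ -9.4222 + 2.4184e-6*I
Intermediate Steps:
X = 3*I*√2 (X = √(-27 + 9) = √(-18) = 3*I*√2 ≈ 4.2426*I)
z(t, M) = (t + 3*I*√2)/(-61 + M) (z(t, M) = (t + 3*I*√2)/(M + (-203 - 1*(-142))) = (t + 3*I*√2)/(M + (-203 + 142)) = (t + 3*I*√2)/(M - 61) = (t + 3*I*√2)/(-61 + M))
(-207560 - 226263)/(46041 + z(582, 70 + 350)) = (-207560 - 226263)/(46041 + (582 + 3*I*√2)/(-61 + (70 + 350))) = -433823/(46041 + (582 + 3*I*√2)/(-61 + 420)) = -433823/(46041 + (582 + 3*I*√2)/359) = -433823/(46041 + (582/359 + 3*I*√2/359)) = -433823/(16529301/359 + 3*I*√2/359)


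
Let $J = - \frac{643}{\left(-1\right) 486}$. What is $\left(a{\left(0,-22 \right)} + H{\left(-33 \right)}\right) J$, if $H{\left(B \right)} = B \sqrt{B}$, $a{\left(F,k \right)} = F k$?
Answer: $- \frac{7073 i \sqrt{33}}{162} \approx - 250.81 i$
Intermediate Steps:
$J = \frac{643}{486}$ ($J = - \frac{643}{-486} = \left(-643\right) \left(- \frac{1}{486}\right) = \frac{643}{486} \approx 1.323$)
$H{\left(B \right)} = B^{\frac{3}{2}}$
$\left(a{\left(0,-22 \right)} + H{\left(-33 \right)}\right) J = \left(0 \left(-22\right) + \left(-33\right)^{\frac{3}{2}}\right) \frac{643}{486} = \left(0 - 33 i \sqrt{33}\right) \frac{643}{486} = - 33 i \sqrt{33} \cdot \frac{643}{486} = - \frac{7073 i \sqrt{33}}{162}$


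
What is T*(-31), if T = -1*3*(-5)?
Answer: -465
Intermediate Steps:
T = 15 (T = -3*(-5) = 15)
T*(-31) = 15*(-31) = -465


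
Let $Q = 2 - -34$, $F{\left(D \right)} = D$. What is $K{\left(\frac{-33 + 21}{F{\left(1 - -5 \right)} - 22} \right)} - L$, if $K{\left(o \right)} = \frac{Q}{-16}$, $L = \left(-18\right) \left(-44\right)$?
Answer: $- \frac{3177}{4} \approx -794.25$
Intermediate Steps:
$L = 792$
$Q = 36$ ($Q = 2 + 34 = 36$)
$K{\left(o \right)} = - \frac{9}{4}$ ($K{\left(o \right)} = \frac{36}{-16} = 36 \left(- \frac{1}{16}\right) = - \frac{9}{4}$)
$K{\left(\frac{-33 + 21}{F{\left(1 - -5 \right)} - 22} \right)} - L = - \frac{9}{4} - 792 = - \frac{3177}{4}$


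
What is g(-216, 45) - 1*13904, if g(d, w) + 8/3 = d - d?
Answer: -41720/3 ≈ -13907.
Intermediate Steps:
g(d, w) = -8/3 (g(d, w) = -8/3 + (d - d) = -8/3 + 0 = -8/3)
g(-216, 45) - 1*13904 = -8/3 - 1*13904 = -8/3 - 13904 = -41720/3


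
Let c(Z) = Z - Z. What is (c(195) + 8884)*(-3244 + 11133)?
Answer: 70085876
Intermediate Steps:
c(Z) = 0
(c(195) + 8884)*(-3244 + 11133) = (0 + 8884)*(-3244 + 11133) = 8884*7889 = 70085876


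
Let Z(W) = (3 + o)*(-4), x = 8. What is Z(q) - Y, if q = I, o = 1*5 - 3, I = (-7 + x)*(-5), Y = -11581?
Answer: 11561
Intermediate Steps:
I = -5 (I = (-7 + 8)*(-5) = 1*(-5) = -5)
o = 2 (o = 5 - 3 = 2)
q = -5
Z(W) = -20 (Z(W) = (3 + 2)*(-4) = 5*(-4) = -20)
Z(q) - Y = -20 - 1*(-11581) = -20 + 11581 = 11561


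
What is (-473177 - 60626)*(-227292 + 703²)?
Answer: -142481095351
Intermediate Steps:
(-473177 - 60626)*(-227292 + 703²) = -533803*(-227292 + 494209) = -533803*266917 = -142481095351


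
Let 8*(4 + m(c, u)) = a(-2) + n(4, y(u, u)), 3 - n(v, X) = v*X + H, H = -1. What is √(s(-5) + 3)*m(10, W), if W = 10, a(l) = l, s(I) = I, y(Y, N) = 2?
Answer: -19*I*√2/4 ≈ -6.7175*I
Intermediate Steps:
n(v, X) = 4 - X*v (n(v, X) = 3 - (v*X - 1) = 3 - (X*v - 1) = 3 - (-1 + X*v) = 3 + (1 - X*v) = 4 - X*v)
m(c, u) = -19/4 (m(c, u) = -4 + (-2 + (4 - 1*2*4))/8 = -4 + (-2 + (4 - 8))/8 = -4 + (-2 - 4)/8 = -4 + (⅛)*(-6) = -4 - ¾ = -19/4)
√(s(-5) + 3)*m(10, W) = √(-5 + 3)*(-19/4) = √(-2)*(-19/4) = (I*√2)*(-19/4) = -19*I*√2/4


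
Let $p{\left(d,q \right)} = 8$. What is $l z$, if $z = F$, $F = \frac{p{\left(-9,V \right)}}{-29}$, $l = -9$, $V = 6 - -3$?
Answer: $\frac{72}{29} \approx 2.4828$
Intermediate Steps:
$V = 9$ ($V = 6 + 3 = 9$)
$F = - \frac{8}{29}$ ($F = \frac{8}{-29} = 8 \left(- \frac{1}{29}\right) = - \frac{8}{29} \approx -0.27586$)
$z = - \frac{8}{29} \approx -0.27586$
$l z = \left(-9\right) \left(- \frac{8}{29}\right) = \frac{72}{29}$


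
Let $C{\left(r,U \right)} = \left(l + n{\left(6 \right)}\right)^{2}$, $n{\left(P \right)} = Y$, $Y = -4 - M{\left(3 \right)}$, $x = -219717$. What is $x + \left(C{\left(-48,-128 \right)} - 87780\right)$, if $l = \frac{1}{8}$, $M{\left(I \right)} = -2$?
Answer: $- \frac{19679583}{64} \approx -3.0749 \cdot 10^{5}$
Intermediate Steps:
$Y = -2$ ($Y = -4 - -2 = -4 + 2 = -2$)
$n{\left(P \right)} = -2$
$l = \frac{1}{8} \approx 0.125$
$C{\left(r,U \right)} = \frac{225}{64}$ ($C{\left(r,U \right)} = \left(\frac{1}{8} - 2\right)^{2} = \left(- \frac{15}{8}\right)^{2} = \frac{225}{64}$)
$x + \left(C{\left(-48,-128 \right)} - 87780\right) = -219717 + \left(\frac{225}{64} - 87780\right) = -219717 - \frac{5617695}{64} = - \frac{19679583}{64}$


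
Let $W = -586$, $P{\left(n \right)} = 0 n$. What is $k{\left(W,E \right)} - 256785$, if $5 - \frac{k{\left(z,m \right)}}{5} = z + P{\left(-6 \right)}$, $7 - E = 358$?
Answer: $-253830$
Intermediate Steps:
$P{\left(n \right)} = 0$
$E = -351$ ($E = 7 - 358 = -351$)
$k{\left(z,m \right)} = 25 - 5 z$ ($k{\left(z,m \right)} = 25 - 5 \left(z + 0\right) = 25 - 5 z$)
$k{\left(W,E \right)} - 256785 = \left(25 - -2930\right) - 256785 = \left(25 + 2930\right) - 256785 = 2955 - 256785 = -253830$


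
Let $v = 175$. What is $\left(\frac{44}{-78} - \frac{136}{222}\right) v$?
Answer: $- \frac{99050}{481} \approx -205.93$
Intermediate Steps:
$\left(\frac{44}{-78} - \frac{136}{222}\right) v = \left(\frac{44}{-78} - \frac{136}{222}\right) 175 = \left(44 \left(- \frac{1}{78}\right) - \frac{68}{111}\right) 175 = \left(- \frac{22}{39} - \frac{68}{111}\right) 175 = \left(- \frac{566}{481}\right) 175 = - \frac{99050}{481}$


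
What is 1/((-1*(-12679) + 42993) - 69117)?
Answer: -1/13445 ≈ -7.4377e-5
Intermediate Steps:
1/((-1*(-12679) + 42993) - 69117) = 1/((12679 + 42993) - 69117) = 1/(55672 - 69117) = 1/(-13445) = -1/13445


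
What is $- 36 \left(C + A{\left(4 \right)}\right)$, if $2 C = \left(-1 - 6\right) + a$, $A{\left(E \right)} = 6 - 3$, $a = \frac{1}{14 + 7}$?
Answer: $\frac{120}{7} \approx 17.143$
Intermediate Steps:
$a = \frac{1}{21} \approx 0.047619$
$A{\left(E \right)} = 3$ ($A{\left(E \right)} = 6 - 3 = 3$)
$C = - \frac{73}{21}$ ($C = \frac{\left(-1 - 6\right) + \frac{1}{21}}{2} = \frac{-7 + \frac{1}{21}}{2} = \frac{1}{2} \left(- \frac{146}{21}\right) = - \frac{73}{21} \approx -3.4762$)
$- 36 \left(C + A{\left(4 \right)}\right) = - 36 \left(- \frac{73}{21} + 3\right) = \left(-36\right) \left(- \frac{10}{21}\right) = \frac{120}{7}$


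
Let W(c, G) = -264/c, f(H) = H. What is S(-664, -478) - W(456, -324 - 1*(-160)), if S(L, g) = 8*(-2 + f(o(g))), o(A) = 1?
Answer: -141/19 ≈ -7.4211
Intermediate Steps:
S(L, g) = -8 (S(L, g) = 8*(-2 + 1) = 8*(-1) = -8)
S(-664, -478) - W(456, -324 - 1*(-160)) = -8 - (-264)/456 = -8 - 1*(-11/19) = -8 + 11/19 = -141/19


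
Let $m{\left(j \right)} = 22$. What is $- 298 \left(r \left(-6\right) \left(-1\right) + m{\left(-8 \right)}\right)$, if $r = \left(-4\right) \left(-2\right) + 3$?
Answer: $-26224$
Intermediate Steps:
$r = 11$ ($r = 8 + 3 = 11$)
$- 298 \left(r \left(-6\right) \left(-1\right) + m{\left(-8 \right)}\right) = - 298 \left(11 \left(-6\right) \left(-1\right) + 22\right) = - 298 \left(\left(-66\right) \left(-1\right) + 22\right) = - 298 \left(66 + 22\right) = \left(-298\right) 88 = -26224$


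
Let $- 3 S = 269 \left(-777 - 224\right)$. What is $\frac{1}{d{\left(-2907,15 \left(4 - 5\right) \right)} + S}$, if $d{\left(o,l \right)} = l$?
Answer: $\frac{3}{269224} \approx 1.1143 \cdot 10^{-5}$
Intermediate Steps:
$S = \frac{269269}{3}$ ($S = - \frac{269 \left(-777 - 224\right)}{3} = - \frac{269 \left(-1001\right)}{3} = \left(- \frac{1}{3}\right) \left(-269269\right) = \frac{269269}{3} \approx 89756.0$)
$\frac{1}{d{\left(-2907,15 \left(4 - 5\right) \right)} + S} = \frac{1}{15 \left(4 - 5\right) + \frac{269269}{3}} = \frac{1}{15 \left(-1\right) + \frac{269269}{3}} = \frac{1}{-15 + \frac{269269}{3}} = \frac{1}{\frac{269224}{3}} = \frac{3}{269224}$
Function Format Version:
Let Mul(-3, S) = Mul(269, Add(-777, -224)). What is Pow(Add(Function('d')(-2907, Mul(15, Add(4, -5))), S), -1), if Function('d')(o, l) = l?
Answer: Rational(3, 269224) ≈ 1.1143e-5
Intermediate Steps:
S = Rational(269269, 3) (S = Mul(Rational(-1, 3), Mul(269, Add(-777, -224))) = Mul(Rational(-1, 3), Mul(269, -1001)) = Mul(Rational(-1, 3), -269269) = Rational(269269, 3) ≈ 89756.)
Pow(Add(Function('d')(-2907, Mul(15, Add(4, -5))), S), -1) = Pow(Add(Mul(15, Add(4, -5)), Rational(269269, 3)), -1) = Pow(Add(Mul(15, -1), Rational(269269, 3)), -1) = Pow(Add(-15, Rational(269269, 3)), -1) = Pow(Rational(269224, 3), -1) = Rational(3, 269224)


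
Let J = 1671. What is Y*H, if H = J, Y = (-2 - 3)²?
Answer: 41775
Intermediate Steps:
Y = 25 (Y = (-5)² = 25)
H = 1671
Y*H = 25*1671 = 41775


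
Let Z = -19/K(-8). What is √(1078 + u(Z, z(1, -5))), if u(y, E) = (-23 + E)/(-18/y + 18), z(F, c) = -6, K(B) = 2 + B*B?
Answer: √280294130/510 ≈ 32.827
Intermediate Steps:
K(B) = 2 + B²
Z = -19/66 (Z = -19/(2 + (-8)²) = -19/(2 + 64) = -19/66 ≈ -0.28788)
u(y, E) = (-23 + E)/(18 - 18/y)
√(1078 + u(Z, z(1, -5))) = √(1078 + (1/18)*(-19/66)*(-23 - 6)/(-1 - 19/66)) = √(1078 + (1/18)*(-19/66)*(-29)/(-85/66)) = √(1078 + (1/18)*(-19/66)*(-66/85)*(-29)) = √(1078 - 551/1530) = √(1648789/1530) = √280294130/510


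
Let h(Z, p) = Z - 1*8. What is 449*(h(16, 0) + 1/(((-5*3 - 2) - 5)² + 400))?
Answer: 3175777/884 ≈ 3592.5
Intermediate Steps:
h(Z, p) = -8 + Z (h(Z, p) = Z - 8 = -8 + Z)
449*(h(16, 0) + 1/(((-5*3 - 2) - 5)² + 400)) = 449*((-8 + 16) + 1/(((-5*3 - 2) - 5)² + 400)) = 449*(8 + 1/(((-15 - 2) - 5)² + 400)) = 449*(8 + 1/((-17 - 5)² + 400)) = 449*(8 + 1/((-22)² + 400)) = 449*(8 + 1/(484 + 400)) = 449*(8 + 1/884) = 449*(7073/884) = 3175777/884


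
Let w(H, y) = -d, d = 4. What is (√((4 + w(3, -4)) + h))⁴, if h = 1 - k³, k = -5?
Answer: 15876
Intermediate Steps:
w(H, y) = -4 (w(H, y) = -1*4 = -4)
h = 126 (h = 1 - 1*(-5)³ = 1 - 1*(-125) = 1 + 125 = 126)
(√((4 + w(3, -4)) + h))⁴ = (√((4 - 4) + 126))⁴ = (√(0 + 126))⁴ = (√126)⁴ = (3*√14)⁴ = 15876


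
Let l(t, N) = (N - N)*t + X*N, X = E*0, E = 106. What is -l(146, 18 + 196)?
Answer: 0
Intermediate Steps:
X = 0 (X = 106*0 = 0)
l(t, N) = 0 (l(t, N) = (N - N)*t + 0*N = 0*t + 0 = 0 + 0 = 0)
-l(146, 18 + 196) = -1*0 = 0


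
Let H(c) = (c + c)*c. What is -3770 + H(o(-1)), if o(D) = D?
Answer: -3768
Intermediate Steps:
H(c) = 2*c² (H(c) = (2*c)*c = 2*c²)
-3770 + H(o(-1)) = -3770 + 2*(-1)² = -3770 + 2*1 = -3770 + 2 = -3768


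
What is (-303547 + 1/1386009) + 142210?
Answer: -223614534032/1386009 ≈ -1.6134e+5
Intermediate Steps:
(-303547 + 1/1386009) + 142210 = -420718873922/1386009 + 142210 = -223614534032/1386009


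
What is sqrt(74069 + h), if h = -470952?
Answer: I*sqrt(396883) ≈ 629.99*I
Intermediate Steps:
sqrt(74069 + h) = sqrt(74069 - 470952) = sqrt(-396883) = I*sqrt(396883)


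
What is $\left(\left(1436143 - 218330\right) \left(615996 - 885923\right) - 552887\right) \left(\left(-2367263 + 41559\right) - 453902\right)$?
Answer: $913715315717600028$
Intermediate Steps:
$\left(\left(1436143 - 218330\right) \left(615996 - 885923\right) - 552887\right) \left(\left(-2367263 + 41559\right) - 453902\right) = \left(1217813 \left(-269927\right) - 552887\right) \left(-2325704 - 453902\right) = \left(-328720609651 - 552887\right) \left(-2779606\right) = \left(-328721162538\right) \left(-2779606\right) = 913715315717600028$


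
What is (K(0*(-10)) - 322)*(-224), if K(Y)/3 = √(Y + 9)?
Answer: 70112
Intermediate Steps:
K(Y) = 3*√(9 + Y) (K(Y) = 3*√(Y + 9) = 3*√(9 + Y))
(K(0*(-10)) - 322)*(-224) = (3*√(9 + 0*(-10)) - 322)*(-224) = (3*√(9 + 0) - 322)*(-224) = (3*√9 - 322)*(-224) = (3*3 - 322)*(-224) = (9 - 322)*(-224) = -313*(-224) = 70112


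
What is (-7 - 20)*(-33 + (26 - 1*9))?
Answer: 432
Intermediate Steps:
(-7 - 20)*(-33 + (26 - 1*9)) = -27*(-33 + (26 - 9)) = -27*(-33 + 17) = -27*(-16) = 432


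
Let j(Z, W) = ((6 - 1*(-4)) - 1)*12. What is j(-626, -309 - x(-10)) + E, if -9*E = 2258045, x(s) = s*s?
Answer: -2257073/9 ≈ -2.5079e+5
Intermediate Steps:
x(s) = s**2
j(Z, W) = 108 (j(Z, W) = ((6 + 4) - 1)*12 = (10 - 1)*12 = 9*12 = 108)
E = -2258045/9 (E = -1/9*2258045 = -2258045/9 ≈ -2.5089e+5)
j(-626, -309 - x(-10)) + E = 108 - 2258045/9 = -2257073/9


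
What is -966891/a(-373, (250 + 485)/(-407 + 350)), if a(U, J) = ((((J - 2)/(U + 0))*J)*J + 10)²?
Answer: -6328733193531419259/1812302386611025 ≈ -3492.1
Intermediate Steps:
a(U, J) = (10 + J²*(-2 + J)/U)² (a(U, J) = ((((-2 + J)/U)*J)*J + 10)² = ((J*(-2 + J)/U)*J + 10)² = (J²*(-2 + J)/U + 10)² = (10 + J²*(-2 + J)/U)²)
-966891/a(-373, (250 + 485)/(-407 + 350)) = -966891*139129/(((250 + 485)/(-407 + 350))³ - 2*(250 + 485)²/(-407 + 350)² + 10*(-373))² = -966891*139129/((735/(-57))³ - 2*(735/(-57))² - 3730)² = -966891*139129/((735*(-1/57))³ - 2*(735*(-1/57))² - 3730)² = -966891*139129/((-245/19)³ - 2*(-245/19)² - 3730)² = -966891*139129/(-14706125/6859 - 2*60025/361 - 3730)² = -966891*139129/(-14706125/6859 - 120050/361 - 3730)² = -966891/((-42571145/6859)²/139129) = -966891/((1/139129)*(1812302386611025/47045881)) = -966891/1812302386611025/6545446377649 = -966891*6545446377649/1812302386611025 = -6328733193531419259/1812302386611025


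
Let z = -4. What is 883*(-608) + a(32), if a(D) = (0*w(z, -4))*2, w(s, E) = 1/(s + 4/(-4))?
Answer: -536864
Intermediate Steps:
w(s, E) = 1/(-1 + s) (w(s, E) = 1/(s + 4*(-¼)) = 1/(s - 1) = 1/(-1 + s))
a(D) = 0 (a(D) = (0/(-1 - 4))*2 = (0/(-5))*2 = (0*(-⅕))*2 = 0*2 = 0)
883*(-608) + a(32) = 883*(-608) + 0 = -536864 + 0 = -536864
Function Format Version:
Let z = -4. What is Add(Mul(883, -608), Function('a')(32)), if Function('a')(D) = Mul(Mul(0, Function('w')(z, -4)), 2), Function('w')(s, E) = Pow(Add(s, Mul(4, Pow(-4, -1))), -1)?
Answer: -536864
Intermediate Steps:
Function('w')(s, E) = Pow(Add(-1, s), -1) (Function('w')(s, E) = Pow(Add(s, Mul(4, Rational(-1, 4))), -1) = Pow(Add(s, -1), -1) = Pow(Add(-1, s), -1))
Function('a')(D) = 0 (Function('a')(D) = Mul(Mul(0, Pow(Add(-1, -4), -1)), 2) = Mul(Mul(0, Pow(-5, -1)), 2) = Mul(Mul(0, Rational(-1, 5)), 2) = Mul(0, 2) = 0)
Add(Mul(883, -608), Function('a')(32)) = Add(Mul(883, -608), 0) = Add(-536864, 0) = -536864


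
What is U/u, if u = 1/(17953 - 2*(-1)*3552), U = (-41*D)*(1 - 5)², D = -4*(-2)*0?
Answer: 0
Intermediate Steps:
D = 0 (D = 8*0 = 0)
U = 0 (U = (-41*0)*(1 - 5)² = 0*(-4)² = 0*16 = 0)
u = 1/25057 (u = 1/(17953 + 2*3552) = 1/(17953 + 7104) = 1/25057 ≈ 3.9909e-5)
U/u = 0/(1/25057) = 0*25057 = 0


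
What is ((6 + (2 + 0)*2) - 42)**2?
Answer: 1024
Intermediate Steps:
((6 + (2 + 0)*2) - 42)**2 = ((6 + 2*2) - 42)**2 = ((6 + 4) - 42)**2 = (10 - 42)**2 = (-32)**2 = 1024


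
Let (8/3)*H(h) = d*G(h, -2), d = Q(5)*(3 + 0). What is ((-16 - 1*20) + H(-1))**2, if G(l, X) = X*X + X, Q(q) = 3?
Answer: 13689/16 ≈ 855.56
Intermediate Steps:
G(l, X) = X + X**2 (G(l, X) = X**2 + X = X + X**2)
d = 9 (d = 3*(3 + 0) = 3*3 = 9)
H(h) = 27/4 (H(h) = 3*(9*(-2*(1 - 2)))/8 = 3*(9*(-2*(-1)))/8 = 3*(9*2)/8 = (3/8)*18 = 27/4)
((-16 - 1*20) + H(-1))**2 = ((-16 - 1*20) + 27/4)**2 = ((-16 - 20) + 27/4)**2 = (-36 + 27/4)**2 = (-117/4)**2 = 13689/16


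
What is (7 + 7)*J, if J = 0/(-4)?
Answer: 0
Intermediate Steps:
J = 0 (J = 0*(-¼) = 0)
(7 + 7)*J = (7 + 7)*0 = 14*0 = 0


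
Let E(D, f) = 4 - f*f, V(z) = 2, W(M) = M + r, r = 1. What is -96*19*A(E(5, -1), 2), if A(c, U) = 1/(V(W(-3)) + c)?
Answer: -1824/5 ≈ -364.80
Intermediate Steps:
W(M) = 1 + M (W(M) = M + 1 = 1 + M)
E(D, f) = 4 - f²
A(c, U) = 1/(2 + c)
-96*19*A(E(5, -1), 2) = -96*19/(2 + (4 - 1*(-1)²)) = -1824/(2 + (4 - 1*1)) = -1824/(2 + (4 - 1)) = -1824/(2 + 3) = -1824/5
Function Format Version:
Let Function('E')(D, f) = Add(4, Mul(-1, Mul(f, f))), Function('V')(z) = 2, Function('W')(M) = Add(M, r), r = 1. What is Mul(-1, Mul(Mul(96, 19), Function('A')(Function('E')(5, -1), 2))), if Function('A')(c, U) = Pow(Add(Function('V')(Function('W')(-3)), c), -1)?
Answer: Rational(-1824, 5) ≈ -364.80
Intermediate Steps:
Function('W')(M) = Add(1, M) (Function('W')(M) = Add(M, 1) = Add(1, M))
Function('E')(D, f) = Add(4, Mul(-1, Pow(f, 2)))
Function('A')(c, U) = Pow(Add(2, c), -1)
Mul(-1, Mul(Mul(96, 19), Function('A')(Function('E')(5, -1), 2))) = Mul(-1, Mul(Mul(96, 19), Pow(Add(2, Add(4, Mul(-1, Pow(-1, 2)))), -1))) = Mul(-1, Mul(1824, Pow(Add(2, Add(4, Mul(-1, 1))), -1))) = Mul(-1, Mul(1824, Pow(Add(2, Add(4, -1)), -1))) = Mul(-1, Mul(1824, Pow(Add(2, 3), -1))) = Mul(-1, Mul(1824, Pow(5, -1))) = Mul(-1, Mul(1824, Rational(1, 5))) = Mul(-1, Rational(1824, 5)) = Rational(-1824, 5)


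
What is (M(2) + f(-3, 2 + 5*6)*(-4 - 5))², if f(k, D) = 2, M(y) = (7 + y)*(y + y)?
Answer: 324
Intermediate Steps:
M(y) = 2*y*(7 + y) (M(y) = (7 + y)*(2*y) = 2*y*(7 + y))
(M(2) + f(-3, 2 + 5*6)*(-4 - 5))² = (2*2*(7 + 2) + 2*(-4 - 5))² = (2*2*9 + 2*(-9))² = (36 - 18)² = 18² = 324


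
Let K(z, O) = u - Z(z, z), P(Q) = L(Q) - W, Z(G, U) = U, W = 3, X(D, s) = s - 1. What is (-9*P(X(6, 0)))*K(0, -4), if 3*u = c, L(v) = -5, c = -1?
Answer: -24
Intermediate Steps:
X(D, s) = -1 + s
u = -⅓ (u = (⅓)*(-1) = -⅓ ≈ -0.33333)
P(Q) = -8 (P(Q) = -5 - 1*3 = -5 - 3 = -8)
K(z, O) = -⅓ - z
(-9*P(X(6, 0)))*K(0, -4) = (-9*(-8))*(-⅓ - 1*0) = 72*(-⅓ + 0) = 72*(-⅓) = -24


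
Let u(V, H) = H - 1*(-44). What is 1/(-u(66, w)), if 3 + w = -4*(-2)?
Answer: -1/49 ≈ -0.020408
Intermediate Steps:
w = 5 (w = -3 - 4*(-2) = -3 + 8 = 5)
u(V, H) = 44 + H (u(V, H) = H + 44 = 44 + H)
1/(-u(66, w)) = 1/(-(44 + 5)) = 1/(-1*49) = 1/(-49) = -1/49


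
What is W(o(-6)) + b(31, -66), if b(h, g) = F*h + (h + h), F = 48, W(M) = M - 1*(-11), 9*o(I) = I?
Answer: 4681/3 ≈ 1560.3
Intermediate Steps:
o(I) = I/9
W(M) = 11 + M (W(M) = M + 11 = 11 + M)
b(h, g) = 50*h (b(h, g) = 48*h + (h + h) = 48*h + 2*h = 50*h)
W(o(-6)) + b(31, -66) = (11 + (⅑)*(-6)) + 50*31 = (11 - ⅔) + 1550 = 31/3 + 1550 = 4681/3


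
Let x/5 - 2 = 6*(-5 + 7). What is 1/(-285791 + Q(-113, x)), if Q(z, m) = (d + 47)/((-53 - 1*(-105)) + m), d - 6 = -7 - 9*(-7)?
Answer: -122/34866393 ≈ -3.4991e-6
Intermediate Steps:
x = 70 (x = 10 + 5*(6*(-5 + 7)) = 10 + 5*(6*2) = 10 + 5*12 = 10 + 60 = 70)
d = 62 (d = 6 + (-7 - 9*(-7)) = 6 + (-7 + 63) = 6 + 56 = 62)
Q(z, m) = 109/(52 + m) (Q(z, m) = (62 + 47)/((-53 - 1*(-105)) + m) = 109/((-53 + 105) + m) = 109/(52 + m))
1/(-285791 + Q(-113, x)) = 1/(-285791 + 109/(52 + 70)) = 1/(-285791 + 109/122) = 1/(-34866393/122) = -122/34866393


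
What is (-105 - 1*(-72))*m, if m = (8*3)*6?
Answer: -4752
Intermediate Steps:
m = 144 (m = 24*6 = 144)
(-105 - 1*(-72))*m = (-105 - 1*(-72))*144 = (-105 + 72)*144 = -33*144 = -4752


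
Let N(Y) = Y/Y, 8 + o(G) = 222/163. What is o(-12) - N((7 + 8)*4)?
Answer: -1245/163 ≈ -7.6380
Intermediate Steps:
o(G) = -1082/163 (o(G) = -8 + 222/163 = -1082/163)
N(Y) = 1
o(-12) - N((7 + 8)*4) = -1082/163 - 1*1 = -1082/163 - 1 = -1245/163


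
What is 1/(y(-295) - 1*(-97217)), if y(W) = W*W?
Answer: 1/184242 ≈ 5.4276e-6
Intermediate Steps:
y(W) = W**2
1/(y(-295) - 1*(-97217)) = 1/((-295)**2 - 1*(-97217)) = 1/(87025 + 97217) = 1/184242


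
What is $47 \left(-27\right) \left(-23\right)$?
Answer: $29187$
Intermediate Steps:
$47 \left(-27\right) \left(-23\right) = \left(-1269\right) \left(-23\right) = 29187$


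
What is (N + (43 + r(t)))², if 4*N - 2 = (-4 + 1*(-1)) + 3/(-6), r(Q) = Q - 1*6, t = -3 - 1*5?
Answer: 50625/64 ≈ 791.02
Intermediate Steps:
t = -8 (t = -3 - 5 = -8)
r(Q) = -6 + Q (r(Q) = Q - 6 = -6 + Q)
N = -7/8 (N = ½ + ((-4 + 1*(-1)) + 3/(-6))/4 = ½ + ((-4 - 1) - ⅙*3)/4 = ½ + (-5 - ½)/4 = ½ + (¼)*(-11/2) = ½ - 11/8 = -7/8 ≈ -0.87500)
(N + (43 + r(t)))² = (-7/8 + (43 + (-6 - 8)))² = (-7/8 + (43 - 14))² = (-7/8 + 29)² = (225/8)² = 50625/64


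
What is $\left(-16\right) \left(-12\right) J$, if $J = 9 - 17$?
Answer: $-1536$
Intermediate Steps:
$J = -8$
$\left(-16\right) \left(-12\right) J = \left(-16\right) \left(-12\right) \left(-8\right) = 192 \left(-8\right) = -1536$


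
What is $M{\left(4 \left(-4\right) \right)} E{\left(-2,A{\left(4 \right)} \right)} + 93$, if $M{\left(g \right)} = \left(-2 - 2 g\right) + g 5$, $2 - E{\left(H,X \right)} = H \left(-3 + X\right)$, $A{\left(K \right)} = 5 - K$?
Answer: $193$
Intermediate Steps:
$E{\left(H,X \right)} = 2 - H \left(-3 + X\right)$
$M{\left(g \right)} = -2 + 3 g$ ($M{\left(g \right)} = \left(-2 - 2 g\right) + 5 g = -2 + 3 g$)
$M{\left(4 \left(-4\right) \right)} E{\left(-2,A{\left(4 \right)} \right)} + 93 = \left(-2 + 3 \cdot 4 \left(-4\right)\right) \left(2 + 3 \left(-2\right) - - 2 \left(5 - 4\right)\right) + 93 = \left(-2 + 3 \left(-16\right)\right) \left(2 - 6 - - 2 \left(5 - 4\right)\right) + 93 = \left(-2 - 48\right) \left(2 - 6 - \left(-2\right) 1\right) + 93 = - 50 \left(2 - 6 + 2\right) + 93 = \left(-50\right) \left(-2\right) + 93 = 100 + 93 = 193$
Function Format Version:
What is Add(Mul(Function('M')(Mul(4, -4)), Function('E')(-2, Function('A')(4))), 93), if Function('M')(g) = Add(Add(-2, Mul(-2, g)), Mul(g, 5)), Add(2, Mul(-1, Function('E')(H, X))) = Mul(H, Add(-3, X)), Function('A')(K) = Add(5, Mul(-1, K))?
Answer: 193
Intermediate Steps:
Function('E')(H, X) = Add(2, Mul(-1, H, Add(-3, X))) (Function('E')(H, X) = Add(2, Mul(-1, Mul(H, Add(-3, X)))) = Add(2, Mul(-1, H, Add(-3, X))))
Function('M')(g) = Add(-2, Mul(3, g)) (Function('M')(g) = Add(Add(-2, Mul(-2, g)), Mul(5, g)) = Add(-2, Mul(3, g)))
Add(Mul(Function('M')(Mul(4, -4)), Function('E')(-2, Function('A')(4))), 93) = Add(Mul(Add(-2, Mul(3, Mul(4, -4))), Add(2, Mul(3, -2), Mul(-1, -2, Add(5, Mul(-1, 4))))), 93) = Add(Mul(Add(-2, Mul(3, -16)), Add(2, -6, Mul(-1, -2, Add(5, -4)))), 93) = Add(Mul(Add(-2, -48), Add(2, -6, Mul(-1, -2, 1))), 93) = Add(Mul(-50, Add(2, -6, 2)), 93) = Add(Mul(-50, -2), 93) = Add(100, 93) = 193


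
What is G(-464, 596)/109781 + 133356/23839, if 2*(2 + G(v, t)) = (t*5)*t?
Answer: 35809892918/2617069259 ≈ 13.683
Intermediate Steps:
G(v, t) = -2 + 5*t²/2 (G(v, t) = -2 + ((t*5)*t)/2 = -2 + ((5*t)*t)/2 = -2 + (5*t²)/2 = -2 + 5*t²/2)
G(-464, 596)/109781 + 133356/23839 = (-2 + (5/2)*596²)/109781 + 133356/23839 = (-2 + (5/2)*355216)*(1/109781) + 133356*(1/23839) = (-2 + 888040)*(1/109781) + 133356/23839 = 888038*(1/109781) + 133356/23839 = 888038/109781 + 133356/23839 = 35809892918/2617069259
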